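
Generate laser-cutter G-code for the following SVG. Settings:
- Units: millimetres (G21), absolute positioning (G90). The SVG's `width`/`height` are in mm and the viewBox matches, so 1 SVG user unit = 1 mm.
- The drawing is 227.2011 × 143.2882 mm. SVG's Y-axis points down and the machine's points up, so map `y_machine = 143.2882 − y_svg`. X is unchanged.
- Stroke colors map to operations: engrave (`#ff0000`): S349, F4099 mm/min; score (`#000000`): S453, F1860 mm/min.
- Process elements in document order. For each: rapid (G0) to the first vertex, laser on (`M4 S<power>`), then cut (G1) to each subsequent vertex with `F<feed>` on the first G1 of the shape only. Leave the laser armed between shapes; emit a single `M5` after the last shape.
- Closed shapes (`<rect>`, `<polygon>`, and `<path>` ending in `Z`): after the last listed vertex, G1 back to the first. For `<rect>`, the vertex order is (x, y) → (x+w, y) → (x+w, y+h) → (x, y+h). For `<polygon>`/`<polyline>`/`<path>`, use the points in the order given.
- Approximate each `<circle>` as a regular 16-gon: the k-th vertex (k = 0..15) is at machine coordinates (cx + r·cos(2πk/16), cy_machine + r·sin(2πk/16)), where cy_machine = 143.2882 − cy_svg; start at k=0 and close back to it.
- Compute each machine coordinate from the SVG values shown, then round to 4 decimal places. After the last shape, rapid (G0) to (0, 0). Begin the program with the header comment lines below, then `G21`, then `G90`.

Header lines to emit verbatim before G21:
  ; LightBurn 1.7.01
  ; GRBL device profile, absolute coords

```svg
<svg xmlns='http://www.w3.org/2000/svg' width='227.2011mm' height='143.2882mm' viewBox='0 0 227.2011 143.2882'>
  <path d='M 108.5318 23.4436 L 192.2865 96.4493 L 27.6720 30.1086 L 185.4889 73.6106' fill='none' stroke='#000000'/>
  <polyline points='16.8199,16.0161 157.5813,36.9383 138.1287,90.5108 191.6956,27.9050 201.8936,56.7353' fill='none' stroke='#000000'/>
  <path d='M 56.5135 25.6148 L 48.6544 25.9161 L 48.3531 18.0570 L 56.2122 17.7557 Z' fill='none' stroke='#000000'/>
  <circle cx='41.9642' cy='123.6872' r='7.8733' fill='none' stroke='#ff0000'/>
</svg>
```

1 u = 1 mm; y_m = 143.2882 − y.

[1] `<path>` open polyline, #000000→score S453 F1860: (108.5318,119.8446) → (192.2865,46.8389) → (27.6720,113.1796) → (185.4889,69.6776)

[2] `<polyline>` open polyline, #000000→score S453 F1860: (16.8199,127.2721) → (157.5813,106.3499) → (138.1287,52.7774) → (191.6956,115.3832) → (201.8936,86.5529)

[3] `<path>` regular polygon, #000000→score S453 F1860: (56.5135,117.6734) → (48.6544,117.3721) → (48.3531,125.2312) → (56.2122,125.5325) → (56.5135,117.6734) (closed)

[4] `<circle>` circle, #ff0000→engrave S349 F4099: (49.8375,19.6010) → (49.2382,22.6140) → (47.5315,25.1683) → (44.9772,26.8750) → (41.9642,27.4743) → (38.9512,26.8750) → (36.3969,25.1683) → (34.6902,22.6140) → (34.0909,19.6010) → (34.6902,16.5880) → (36.3969,14.0337) → (38.9512,12.3270) → (41.9642,11.7277) → (44.9772,12.3270) → (47.5315,14.0337) → (49.2382,16.5880) → (49.8375,19.6010) (closed)

; LightBurn 1.7.01
; GRBL device profile, absolute coords
G21
G90
G0 X108.5318 Y119.8446
M4 S453
G1 X192.2865 Y46.8389 F1860
G1 X27.6720 Y113.1796
G1 X185.4889 Y69.6776
G0 X16.8199 Y127.2721
M4 S453
G1 X157.5813 Y106.3499 F1860
G1 X138.1287 Y52.7774
G1 X191.6956 Y115.3832
G1 X201.8936 Y86.5529
G0 X56.5135 Y117.6734
M4 S453
G1 X48.6544 Y117.3721 F1860
G1 X48.3531 Y125.2312
G1 X56.2122 Y125.5325
G1 X56.5135 Y117.6734
G0 X49.8375 Y19.6010
M4 S349
G1 X49.2382 Y22.6140 F4099
G1 X47.5315 Y25.1683
G1 X44.9772 Y26.8750
G1 X41.9642 Y27.4743
G1 X38.9512 Y26.8750
G1 X36.3969 Y25.1683
G1 X34.6902 Y22.6140
G1 X34.0909 Y19.6010
G1 X34.6902 Y16.5880
G1 X36.3969 Y14.0337
G1 X38.9512 Y12.3270
G1 X41.9642 Y11.7277
G1 X44.9772 Y12.3270
G1 X47.5315 Y14.0337
G1 X49.2382 Y16.5880
G1 X49.8375 Y19.6010
M5
G0 X0.0000 Y0.0000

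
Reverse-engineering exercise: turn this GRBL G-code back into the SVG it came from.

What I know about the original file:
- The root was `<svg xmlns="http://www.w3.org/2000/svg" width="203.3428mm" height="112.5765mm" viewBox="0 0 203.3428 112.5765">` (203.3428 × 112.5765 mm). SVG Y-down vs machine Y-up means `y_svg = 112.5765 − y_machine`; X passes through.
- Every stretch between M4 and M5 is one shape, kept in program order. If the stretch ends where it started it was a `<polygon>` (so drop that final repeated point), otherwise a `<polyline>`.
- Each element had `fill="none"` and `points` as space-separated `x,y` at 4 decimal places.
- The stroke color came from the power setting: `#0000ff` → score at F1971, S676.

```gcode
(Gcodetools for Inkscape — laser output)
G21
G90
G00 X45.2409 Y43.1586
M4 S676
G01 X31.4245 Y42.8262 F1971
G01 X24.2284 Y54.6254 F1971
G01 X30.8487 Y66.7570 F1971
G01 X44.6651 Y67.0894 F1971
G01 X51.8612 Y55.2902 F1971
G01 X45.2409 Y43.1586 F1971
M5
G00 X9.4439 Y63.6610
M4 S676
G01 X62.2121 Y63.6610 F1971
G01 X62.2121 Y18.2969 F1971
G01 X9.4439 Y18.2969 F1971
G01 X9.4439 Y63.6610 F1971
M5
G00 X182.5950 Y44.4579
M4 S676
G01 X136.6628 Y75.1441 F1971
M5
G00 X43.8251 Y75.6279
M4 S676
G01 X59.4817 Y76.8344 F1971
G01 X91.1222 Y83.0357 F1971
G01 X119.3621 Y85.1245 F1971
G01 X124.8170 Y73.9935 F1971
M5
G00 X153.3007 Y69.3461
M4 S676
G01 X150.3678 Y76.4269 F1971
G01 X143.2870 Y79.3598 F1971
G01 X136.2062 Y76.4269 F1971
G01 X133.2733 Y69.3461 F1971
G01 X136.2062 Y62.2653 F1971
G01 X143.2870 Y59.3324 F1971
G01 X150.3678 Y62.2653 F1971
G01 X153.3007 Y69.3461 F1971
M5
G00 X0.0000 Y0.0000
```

<svg xmlns="http://www.w3.org/2000/svg" width="203.3428mm" height="112.5765mm" viewBox="0 0 203.3428 112.5765">
  <polygon points="45.2409,69.4179 31.4245,69.7503 24.2284,57.9511 30.8487,45.8195 44.6651,45.4871 51.8612,57.2863" fill="none" stroke="#0000ff"/>
  <polygon points="9.4439,48.9155 62.2121,48.9155 62.2121,94.2796 9.4439,94.2796" fill="none" stroke="#0000ff"/>
  <polyline points="182.5950,68.1186 136.6628,37.4324" fill="none" stroke="#0000ff"/>
  <polyline points="43.8251,36.9486 59.4817,35.7421 91.1222,29.5408 119.3621,27.4520 124.8170,38.5830" fill="none" stroke="#0000ff"/>
  <polygon points="153.3007,43.2304 150.3678,36.1496 143.2870,33.2167 136.2062,36.1496 133.2733,43.2304 136.2062,50.3112 143.2870,53.2441 150.3678,50.3112" fill="none" stroke="#0000ff"/>
</svg>

y_svg = 112.5765 − y_m. Every run uses S676, so all elements get stroke `#0000ff` (score).

[1] closed run; points: 45.2409,69.4179 31.4245,69.7503 24.2284,57.9511 30.8487,45.8195 44.6651,45.4871 51.8612,57.2863

[2] closed run; points: 9.4439,48.9155 62.2121,48.9155 62.2121,94.2796 9.4439,94.2796

[3] open run; points: 182.5950,68.1186 136.6628,37.4324

[4] open run; points: 43.8251,36.9486 59.4817,35.7421 91.1222,29.5408 119.3621,27.4520 124.8170,38.5830

[5] closed run; points: 153.3007,43.2304 150.3678,36.1496 143.2870,33.2167 136.2062,36.1496 133.2733,43.2304 136.2062,50.3112 143.2870,53.2441 150.3678,50.3112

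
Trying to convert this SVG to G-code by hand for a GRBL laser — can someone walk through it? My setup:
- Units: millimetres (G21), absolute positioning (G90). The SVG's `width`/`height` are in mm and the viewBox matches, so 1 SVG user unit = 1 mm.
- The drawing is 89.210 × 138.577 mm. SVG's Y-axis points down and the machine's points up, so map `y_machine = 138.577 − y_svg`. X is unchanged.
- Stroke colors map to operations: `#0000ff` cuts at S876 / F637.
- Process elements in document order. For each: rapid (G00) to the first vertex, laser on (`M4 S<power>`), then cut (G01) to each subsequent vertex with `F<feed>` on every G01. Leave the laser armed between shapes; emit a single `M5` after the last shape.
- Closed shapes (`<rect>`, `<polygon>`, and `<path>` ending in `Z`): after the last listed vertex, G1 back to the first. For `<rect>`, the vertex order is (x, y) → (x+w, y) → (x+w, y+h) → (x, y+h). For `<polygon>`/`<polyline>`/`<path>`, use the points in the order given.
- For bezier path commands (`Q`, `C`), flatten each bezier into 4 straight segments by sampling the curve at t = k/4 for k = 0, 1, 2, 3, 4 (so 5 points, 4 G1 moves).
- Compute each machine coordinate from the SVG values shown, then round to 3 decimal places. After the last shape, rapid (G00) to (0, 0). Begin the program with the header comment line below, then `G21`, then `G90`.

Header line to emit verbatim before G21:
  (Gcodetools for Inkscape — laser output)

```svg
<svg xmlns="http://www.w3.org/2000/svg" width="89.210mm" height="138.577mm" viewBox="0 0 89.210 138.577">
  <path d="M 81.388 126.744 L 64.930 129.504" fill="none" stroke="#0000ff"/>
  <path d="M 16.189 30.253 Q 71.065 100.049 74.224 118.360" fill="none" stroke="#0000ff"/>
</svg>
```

(Gcodetools for Inkscape — laser output)
G21
G90
G00 X81.388 Y11.833
M4 S876
G01 X64.930 Y9.073 F637
G00 X16.189 Y108.324
M4 S876
G01 X40.395 Y76.644 F637
G01 X58.136 Y51.399 F637
G01 X69.412 Y32.590 F637
G01 X74.224 Y20.217 F637
M5
G00 X0.000 Y0.000

1 u = 1 mm; y_m = 138.577 − y.

[1] `<path>` line segment, #0000ff→cut S876 F637: (81.388,11.833) → (64.930,9.073)

[2] `<path>` quadratic bezier, #0000ff→cut S876 F637: (16.189,108.324) → (40.395,76.644) → (58.136,51.399) → (69.412,32.590) → (74.224,20.217)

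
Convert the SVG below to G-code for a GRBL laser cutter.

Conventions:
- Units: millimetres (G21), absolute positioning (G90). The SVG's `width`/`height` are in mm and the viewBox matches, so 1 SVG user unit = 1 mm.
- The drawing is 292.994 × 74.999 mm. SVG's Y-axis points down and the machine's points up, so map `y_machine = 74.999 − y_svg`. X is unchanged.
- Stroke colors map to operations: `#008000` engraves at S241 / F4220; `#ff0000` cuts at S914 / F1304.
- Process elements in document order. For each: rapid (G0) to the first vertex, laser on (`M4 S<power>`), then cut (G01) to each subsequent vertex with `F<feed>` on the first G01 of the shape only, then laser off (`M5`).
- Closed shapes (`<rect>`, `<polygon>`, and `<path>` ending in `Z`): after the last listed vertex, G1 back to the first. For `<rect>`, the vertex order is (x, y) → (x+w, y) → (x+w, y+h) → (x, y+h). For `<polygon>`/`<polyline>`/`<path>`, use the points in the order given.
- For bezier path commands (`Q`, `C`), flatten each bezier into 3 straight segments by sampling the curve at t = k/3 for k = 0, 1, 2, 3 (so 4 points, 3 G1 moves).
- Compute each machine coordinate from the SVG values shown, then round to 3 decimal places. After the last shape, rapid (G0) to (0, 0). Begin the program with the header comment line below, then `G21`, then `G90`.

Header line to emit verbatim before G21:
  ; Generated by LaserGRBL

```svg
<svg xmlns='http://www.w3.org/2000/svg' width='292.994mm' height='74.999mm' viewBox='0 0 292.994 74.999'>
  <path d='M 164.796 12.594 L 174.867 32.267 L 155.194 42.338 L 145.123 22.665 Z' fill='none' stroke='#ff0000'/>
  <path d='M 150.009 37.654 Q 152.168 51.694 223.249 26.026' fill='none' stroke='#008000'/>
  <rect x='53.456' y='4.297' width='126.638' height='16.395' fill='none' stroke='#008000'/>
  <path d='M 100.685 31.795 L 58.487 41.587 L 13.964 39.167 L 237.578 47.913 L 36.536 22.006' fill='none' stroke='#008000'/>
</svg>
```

1 u = 1 mm; y_m = 74.999 − y.

[1] `<path>` regular polygon, #ff0000→cut S914 F1304: (164.796,62.405) → (174.867,42.732) → (155.194,32.661) → (145.123,52.334) → (164.796,62.405) (closed)

[2] `<path>` quadratic bezier, #008000→engrave S241 F4220: (150.009,37.345) → (159.106,32.397) → (183.520,36.273) → (223.249,48.973)

[3] `<rect>` rectangle, #008000→engrave S241 F4220: (53.456,70.702) → (180.094,70.702) → (180.094,54.307) → (53.456,54.307) → (53.456,70.702) (closed)

[4] `<path>` open polyline, #008000→engrave S241 F4220: (100.685,43.204) → (58.487,33.412) → (13.964,35.832) → (237.578,27.086) → (36.536,52.993)

; Generated by LaserGRBL
G21
G90
G0 X164.796 Y62.405
M4 S914
G01 X174.867 Y42.732 F1304
G01 X155.194 Y32.661
G01 X145.123 Y52.334
G01 X164.796 Y62.405
M5
G0 X150.009 Y37.345
M4 S241
G01 X159.106 Y32.397 F4220
G01 X183.520 Y36.273
G01 X223.249 Y48.973
M5
G0 X53.456 Y70.702
M4 S241
G01 X180.094 Y70.702 F4220
G01 X180.094 Y54.307
G01 X53.456 Y54.307
G01 X53.456 Y70.702
M5
G0 X100.685 Y43.204
M4 S241
G01 X58.487 Y33.412 F4220
G01 X13.964 Y35.832
G01 X237.578 Y27.086
G01 X36.536 Y52.993
M5
G0 X0.000 Y0.000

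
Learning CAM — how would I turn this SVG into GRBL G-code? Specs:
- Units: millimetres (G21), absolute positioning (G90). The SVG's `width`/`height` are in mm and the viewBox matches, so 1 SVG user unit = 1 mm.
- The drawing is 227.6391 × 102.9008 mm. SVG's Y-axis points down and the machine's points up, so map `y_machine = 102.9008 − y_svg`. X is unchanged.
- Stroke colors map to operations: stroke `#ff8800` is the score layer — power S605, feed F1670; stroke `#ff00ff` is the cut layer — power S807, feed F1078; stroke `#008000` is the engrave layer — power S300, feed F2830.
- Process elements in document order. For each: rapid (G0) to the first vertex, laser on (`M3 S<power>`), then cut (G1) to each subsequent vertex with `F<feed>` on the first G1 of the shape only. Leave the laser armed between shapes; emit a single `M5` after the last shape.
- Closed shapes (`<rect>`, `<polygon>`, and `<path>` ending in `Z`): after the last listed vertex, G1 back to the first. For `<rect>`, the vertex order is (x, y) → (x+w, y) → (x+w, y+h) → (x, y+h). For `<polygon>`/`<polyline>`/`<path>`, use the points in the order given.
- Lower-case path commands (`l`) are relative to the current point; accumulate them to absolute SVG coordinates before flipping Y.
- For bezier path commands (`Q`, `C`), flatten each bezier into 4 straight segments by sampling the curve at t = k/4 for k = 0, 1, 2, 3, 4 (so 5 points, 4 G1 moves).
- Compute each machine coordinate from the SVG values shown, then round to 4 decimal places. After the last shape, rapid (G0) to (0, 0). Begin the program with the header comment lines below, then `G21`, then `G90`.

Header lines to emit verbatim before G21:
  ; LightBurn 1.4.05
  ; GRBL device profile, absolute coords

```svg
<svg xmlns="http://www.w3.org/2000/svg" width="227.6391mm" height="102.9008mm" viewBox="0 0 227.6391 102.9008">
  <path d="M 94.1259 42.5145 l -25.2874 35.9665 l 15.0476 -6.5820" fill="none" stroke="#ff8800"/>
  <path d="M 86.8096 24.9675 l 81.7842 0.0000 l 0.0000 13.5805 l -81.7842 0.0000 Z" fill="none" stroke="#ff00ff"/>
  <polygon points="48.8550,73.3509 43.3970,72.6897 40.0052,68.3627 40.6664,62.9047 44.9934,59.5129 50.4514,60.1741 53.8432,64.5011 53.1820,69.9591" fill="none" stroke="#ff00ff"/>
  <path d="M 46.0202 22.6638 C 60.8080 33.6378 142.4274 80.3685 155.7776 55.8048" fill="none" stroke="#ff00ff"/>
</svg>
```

Since the viewBox matches the mm dimensions, user units are millimetres directly. The only transform is the Y-flip y_m = 102.9008 − y_svg.

Shape 1 is a open polyline drawn with `<path>`. Its stroke #ff8800 means score at S605, F1670. After flipping Y the toolpath is (94.1259,60.3863) → (68.8385,24.4198) → (83.8861,31.0018).

Shape 2 is a rectangle drawn with `<path>`. Its stroke #ff00ff means cut at S807, F1078. After flipping Y the toolpath is (86.8096,77.9333) → (168.5938,77.9333) → (168.5938,64.3528) → (86.8096,64.3528) → (86.8096,77.9333), returning to the start.

Shape 3 is a regular polygon drawn with `<polygon>`. Its stroke #ff00ff means cut at S807, F1078. After flipping Y the toolpath is (48.8550,29.5499) → (43.3970,30.2111) → (40.0052,34.5381) → (40.6664,39.9961) → (44.9934,43.3879) → (50.4514,42.7267) → (53.8432,38.3997) → (53.1820,32.9417) → (48.8550,29.5499), returning to the start.

Shape 4 is a cubic bezier drawn with `<path>`. Its stroke #ff00ff means cut at S807, F1078. After flipping Y the toolpath is (46.0202,80.2370) → (67.5310,66.9748) → (101.4380,50.3399) → (135.0754,40.3683) → (155.7776,47.0960).

; LightBurn 1.4.05
; GRBL device profile, absolute coords
G21
G90
G0 X94.1259 Y60.3863
M3 S605
G1 X68.8385 Y24.4198 F1670
G1 X83.8861 Y31.0018
G0 X86.8096 Y77.9333
M3 S807
G1 X168.5938 Y77.9333 F1078
G1 X168.5938 Y64.3528
G1 X86.8096 Y64.3528
G1 X86.8096 Y77.9333
G0 X48.8550 Y29.5499
M3 S807
G1 X43.3970 Y30.2111 F1078
G1 X40.0052 Y34.5381
G1 X40.6664 Y39.9961
G1 X44.9934 Y43.3879
G1 X50.4514 Y42.7267
G1 X53.8432 Y38.3997
G1 X53.1820 Y32.9417
G1 X48.8550 Y29.5499
G0 X46.0202 Y80.2370
M3 S807
G1 X67.5310 Y66.9748 F1078
G1 X101.4380 Y50.3399
G1 X135.0754 Y40.3683
G1 X155.7776 Y47.0960
M5
G0 X0.0000 Y0.0000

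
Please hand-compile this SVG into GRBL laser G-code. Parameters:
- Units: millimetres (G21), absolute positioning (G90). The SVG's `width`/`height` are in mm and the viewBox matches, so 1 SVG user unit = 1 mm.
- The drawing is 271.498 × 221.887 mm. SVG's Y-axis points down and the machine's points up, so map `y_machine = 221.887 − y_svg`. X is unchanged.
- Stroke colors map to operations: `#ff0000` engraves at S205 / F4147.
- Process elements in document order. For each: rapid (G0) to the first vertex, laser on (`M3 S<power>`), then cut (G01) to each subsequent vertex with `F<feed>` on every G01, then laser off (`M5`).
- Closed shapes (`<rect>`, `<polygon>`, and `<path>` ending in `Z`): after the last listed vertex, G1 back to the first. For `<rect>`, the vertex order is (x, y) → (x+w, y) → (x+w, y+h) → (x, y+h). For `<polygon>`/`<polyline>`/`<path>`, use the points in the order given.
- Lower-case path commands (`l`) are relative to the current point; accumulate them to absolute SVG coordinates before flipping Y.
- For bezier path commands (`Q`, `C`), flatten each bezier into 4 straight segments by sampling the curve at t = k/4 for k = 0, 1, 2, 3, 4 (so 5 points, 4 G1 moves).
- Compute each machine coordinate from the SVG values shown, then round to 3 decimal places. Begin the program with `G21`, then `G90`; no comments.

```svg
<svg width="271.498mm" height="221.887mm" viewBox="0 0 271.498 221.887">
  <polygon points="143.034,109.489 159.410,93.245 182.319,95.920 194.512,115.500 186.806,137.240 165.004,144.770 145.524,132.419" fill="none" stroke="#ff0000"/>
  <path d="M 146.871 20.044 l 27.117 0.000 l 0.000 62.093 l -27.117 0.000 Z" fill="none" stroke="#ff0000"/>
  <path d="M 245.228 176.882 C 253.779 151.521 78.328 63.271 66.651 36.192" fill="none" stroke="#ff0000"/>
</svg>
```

1 u = 1 mm; y_m = 221.887 − y.

[1] `<polygon>` regular polygon, #ff0000→engrave S205 F4147: (143.034,112.398) → (159.410,128.642) → (182.319,125.967) → (194.512,106.387) → (186.806,84.647) → (165.004,77.117) → (145.524,89.468) → (143.034,112.398) (closed)

[2] `<path>` rectangle, #ff0000→engrave S205 F4147: (146.871,201.843) → (173.988,201.843) → (173.988,139.750) → (146.871,139.750) → (146.871,201.843) (closed)

[3] `<path>` cubic bezier, #ff0000→engrave S205 F4147: (245.228,45.005) → (222.575,73.879) → (163.525,114.706) → (100.682,155.855) → (66.651,185.695)

G21
G90
G0 X143.034 Y112.398
M3 S205
G01 X159.410 Y128.642 F4147
G01 X182.319 Y125.967 F4147
G01 X194.512 Y106.387 F4147
G01 X186.806 Y84.647 F4147
G01 X165.004 Y77.117 F4147
G01 X145.524 Y89.468 F4147
G01 X143.034 Y112.398 F4147
M5
G0 X146.871 Y201.843
M3 S205
G01 X173.988 Y201.843 F4147
G01 X173.988 Y139.750 F4147
G01 X146.871 Y139.750 F4147
G01 X146.871 Y201.843 F4147
M5
G0 X245.228 Y45.005
M3 S205
G01 X222.575 Y73.879 F4147
G01 X163.525 Y114.706 F4147
G01 X100.682 Y155.855 F4147
G01 X66.651 Y185.695 F4147
M5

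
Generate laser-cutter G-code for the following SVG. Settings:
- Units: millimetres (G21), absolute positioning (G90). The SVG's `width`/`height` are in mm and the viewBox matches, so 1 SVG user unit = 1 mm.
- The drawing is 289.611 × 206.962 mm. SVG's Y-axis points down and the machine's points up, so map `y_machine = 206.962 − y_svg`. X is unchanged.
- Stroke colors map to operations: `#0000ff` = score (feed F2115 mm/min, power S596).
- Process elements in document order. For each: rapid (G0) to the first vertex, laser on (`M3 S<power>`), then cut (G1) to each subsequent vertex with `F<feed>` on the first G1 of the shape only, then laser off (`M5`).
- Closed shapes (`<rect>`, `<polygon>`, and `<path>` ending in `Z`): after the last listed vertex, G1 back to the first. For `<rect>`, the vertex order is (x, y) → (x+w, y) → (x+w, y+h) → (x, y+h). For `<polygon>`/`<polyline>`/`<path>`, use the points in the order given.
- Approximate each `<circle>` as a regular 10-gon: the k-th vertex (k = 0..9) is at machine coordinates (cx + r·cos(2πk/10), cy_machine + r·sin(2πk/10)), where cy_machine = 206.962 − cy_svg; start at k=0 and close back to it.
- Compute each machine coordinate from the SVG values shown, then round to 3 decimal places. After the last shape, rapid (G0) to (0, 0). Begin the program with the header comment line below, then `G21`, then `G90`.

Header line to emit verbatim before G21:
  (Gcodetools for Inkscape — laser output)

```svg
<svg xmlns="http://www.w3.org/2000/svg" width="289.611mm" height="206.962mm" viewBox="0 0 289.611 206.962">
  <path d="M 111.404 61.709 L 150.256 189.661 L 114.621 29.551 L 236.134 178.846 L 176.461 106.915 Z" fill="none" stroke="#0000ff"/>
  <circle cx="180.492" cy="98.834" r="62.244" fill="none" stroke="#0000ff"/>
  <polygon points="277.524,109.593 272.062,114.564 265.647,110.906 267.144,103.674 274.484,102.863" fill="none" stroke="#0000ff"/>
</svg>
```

(Gcodetools for Inkscape — laser output)
G21
G90
G0 X111.404 Y145.253
M3 S596
G1 X150.256 Y17.301 F2115
G1 X114.621 Y177.411
G1 X236.134 Y28.116
G1 X176.461 Y100.047
G1 X111.404 Y145.253
M5
G0 X242.736 Y108.128
M3 S596
G1 X230.848 Y144.714 F2115
G1 X199.726 Y167.326
G1 X161.258 Y167.326
G1 X130.136 Y144.714
G1 X118.248 Y108.128
G1 X130.136 Y71.542
G1 X161.258 Y48.930
G1 X199.726 Y48.930
G1 X230.848 Y71.542
G1 X242.736 Y108.128
M5
G0 X277.524 Y97.369
M3 S596
G1 X272.062 Y92.398 F2115
G1 X265.647 Y96.056
G1 X267.144 Y103.288
G1 X274.484 Y104.099
G1 X277.524 Y97.369
M5
G0 X0.000 Y0.000

Since the viewBox matches the mm dimensions, user units are millimetres directly. The only transform is the Y-flip y_m = 206.962 − y_svg.

Shape 1 is a closed polygon drawn with `<path>`. Its stroke #0000ff means score at S596, F2115. After flipping Y the toolpath is (111.404,145.253) → (150.256,17.301) → (114.621,177.411) → (236.134,28.116) → (176.461,100.047) → (111.404,145.253), returning to the start.

Shape 2 is a circle drawn with `<circle>`. Its stroke #0000ff means score at S596, F2115. After flipping Y the toolpath is (242.736,108.128) → (230.848,144.714) → (199.726,167.326) → (161.258,167.326) → (130.136,144.714) → (118.248,108.128) → (130.136,71.542) → (161.258,48.930) → (199.726,48.930) → (230.848,71.542) → (242.736,108.128), returning to the start.

Shape 3 is a regular polygon drawn with `<polygon>`. Its stroke #0000ff means score at S596, F2115. After flipping Y the toolpath is (277.524,97.369) → (272.062,92.398) → (265.647,96.056) → (267.144,103.288) → (274.484,104.099) → (277.524,97.369), returning to the start.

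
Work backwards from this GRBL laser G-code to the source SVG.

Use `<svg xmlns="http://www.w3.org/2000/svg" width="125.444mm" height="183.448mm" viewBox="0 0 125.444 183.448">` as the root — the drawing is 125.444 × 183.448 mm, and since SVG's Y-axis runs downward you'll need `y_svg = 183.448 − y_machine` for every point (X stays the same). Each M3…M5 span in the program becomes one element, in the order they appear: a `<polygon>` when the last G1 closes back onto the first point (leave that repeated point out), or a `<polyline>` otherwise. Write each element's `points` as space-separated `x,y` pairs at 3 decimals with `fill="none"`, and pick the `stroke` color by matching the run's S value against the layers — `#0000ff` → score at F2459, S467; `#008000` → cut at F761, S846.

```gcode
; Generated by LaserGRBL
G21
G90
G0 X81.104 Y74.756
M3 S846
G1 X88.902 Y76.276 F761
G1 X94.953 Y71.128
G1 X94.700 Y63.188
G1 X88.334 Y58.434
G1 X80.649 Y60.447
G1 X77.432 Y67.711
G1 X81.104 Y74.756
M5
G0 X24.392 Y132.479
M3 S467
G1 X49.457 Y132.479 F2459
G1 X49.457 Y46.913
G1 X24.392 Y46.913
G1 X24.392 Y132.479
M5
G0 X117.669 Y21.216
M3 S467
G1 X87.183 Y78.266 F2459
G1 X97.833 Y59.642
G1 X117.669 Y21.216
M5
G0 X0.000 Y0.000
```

<svg xmlns="http://www.w3.org/2000/svg" width="125.444mm" height="183.448mm" viewBox="0 0 125.444 183.448">
  <polygon points="81.104,108.692 88.902,107.172 94.953,112.320 94.700,120.260 88.334,125.014 80.649,123.001 77.432,115.737" fill="none" stroke="#008000"/>
  <polygon points="24.392,50.969 49.457,50.969 49.457,136.535 24.392,136.535" fill="none" stroke="#0000ff"/>
  <polygon points="117.669,162.232 87.183,105.182 97.833,123.806" fill="none" stroke="#0000ff"/>
</svg>

y_svg = 183.448 − y_m.

[1] S846→`#008000` (cut); closed run; points: 81.104,108.692 88.902,107.172 94.953,112.320 94.700,120.260 88.334,125.014 80.649,123.001 77.432,115.737

[2] S467→`#0000ff` (score); closed run; points: 24.392,50.969 49.457,50.969 49.457,136.535 24.392,136.535

[3] S467→`#0000ff` (score); closed run; points: 117.669,162.232 87.183,105.182 97.833,123.806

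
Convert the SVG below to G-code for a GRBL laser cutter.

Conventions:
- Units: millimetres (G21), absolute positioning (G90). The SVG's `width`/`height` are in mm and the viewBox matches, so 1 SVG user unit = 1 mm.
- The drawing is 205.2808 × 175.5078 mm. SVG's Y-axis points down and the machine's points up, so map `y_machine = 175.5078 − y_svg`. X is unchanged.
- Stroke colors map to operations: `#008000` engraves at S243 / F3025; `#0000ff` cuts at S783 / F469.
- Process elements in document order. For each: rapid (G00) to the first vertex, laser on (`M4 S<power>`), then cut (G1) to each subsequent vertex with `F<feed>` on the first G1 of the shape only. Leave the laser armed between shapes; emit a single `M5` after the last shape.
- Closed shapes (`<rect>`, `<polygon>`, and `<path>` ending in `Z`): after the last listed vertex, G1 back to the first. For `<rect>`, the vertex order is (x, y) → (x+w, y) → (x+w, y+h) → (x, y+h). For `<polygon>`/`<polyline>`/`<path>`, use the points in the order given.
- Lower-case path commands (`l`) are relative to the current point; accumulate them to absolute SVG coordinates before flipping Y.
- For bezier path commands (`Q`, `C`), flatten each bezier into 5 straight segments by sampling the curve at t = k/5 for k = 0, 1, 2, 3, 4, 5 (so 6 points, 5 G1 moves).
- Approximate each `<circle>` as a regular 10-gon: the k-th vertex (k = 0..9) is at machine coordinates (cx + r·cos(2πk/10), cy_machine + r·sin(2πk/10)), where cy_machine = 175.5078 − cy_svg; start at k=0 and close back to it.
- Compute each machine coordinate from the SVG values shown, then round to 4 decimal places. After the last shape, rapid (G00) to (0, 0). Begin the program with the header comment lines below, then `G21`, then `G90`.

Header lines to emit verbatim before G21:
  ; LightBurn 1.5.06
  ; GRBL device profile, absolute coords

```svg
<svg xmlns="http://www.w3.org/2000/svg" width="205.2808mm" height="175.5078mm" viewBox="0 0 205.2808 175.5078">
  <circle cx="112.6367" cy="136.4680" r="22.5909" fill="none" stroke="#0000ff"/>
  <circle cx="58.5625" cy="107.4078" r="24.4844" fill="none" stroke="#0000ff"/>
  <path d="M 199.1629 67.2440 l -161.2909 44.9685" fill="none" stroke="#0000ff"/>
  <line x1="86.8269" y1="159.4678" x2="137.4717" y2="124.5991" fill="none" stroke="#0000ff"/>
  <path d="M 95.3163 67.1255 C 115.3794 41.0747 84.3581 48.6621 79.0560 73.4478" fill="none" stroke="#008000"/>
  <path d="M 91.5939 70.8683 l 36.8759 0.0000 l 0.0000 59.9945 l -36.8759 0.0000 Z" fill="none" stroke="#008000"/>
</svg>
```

; LightBurn 1.5.06
; GRBL device profile, absolute coords
G21
G90
G00 X135.2276 Y39.0398
M4 S783
G1 X130.9131 Y52.3184 F469
G1 X119.6177 Y60.5250
G1 X105.6557 Y60.5250
G1 X94.3603 Y52.3184
G1 X90.0458 Y39.0398
G1 X94.3603 Y25.7612
G1 X105.6557 Y17.5546
G1 X119.6177 Y17.5546
G1 X130.9131 Y25.7612
G1 X135.2276 Y39.0398
G00 X83.0469 Y68.1000
M4 S783
G1 X78.3708 Y82.4916 F469
G1 X66.1286 Y91.3860
G1 X50.9964 Y91.3860
G1 X38.7542 Y82.4916
G1 X34.0781 Y68.1000
G1 X38.7542 Y53.7084
G1 X50.9964 Y44.8140
G1 X66.1286 Y44.8140
G1 X78.3708 Y53.7084
G1 X83.0469 Y68.1000
G00 X199.1629 Y108.2638
M4 S783
G1 X37.8720 Y63.2953 F469
G00 X86.8269 Y16.0400
M4 S783
G1 X137.4717 Y50.9087 F469
G00 X95.3163 Y108.3823
M4 S243
G1 X101.8385 Y120.1077 F3025
G1 X99.7869 Y124.5491
G1 X92.8483 Y122.4955
G1 X84.7091 Y114.7361
G1 X79.0560 Y102.0600
G00 X91.5939 Y104.6395
M4 S243
G1 X128.4698 Y104.6395 F3025
G1 X128.4698 Y44.6450
G1 X91.5939 Y44.6450
G1 X91.5939 Y104.6395
M5
G00 X0.0000 Y0.0000

viewBox `0 0 205.2808 175.5078` with mm width/height → 1 unit = 1 mm. Flip: y_m = 175.5078 − y_svg.

**Shape 1** — `<circle>` circle, stroke `#0000ff` → cut (S783, F469). Machine vertices: (135.2276,39.0398) → (130.9131,52.3184) → (119.6177,60.5250) → (105.6557,60.5250) → (94.3603,52.3184) → (90.0458,39.0398) → (94.3603,25.7612) → (105.6557,17.5546) → (119.6177,17.5546) → (130.9131,25.7612) → (135.2276,39.0398). Closed: final G1 returns to the first vertex.

**Shape 2** — `<circle>` circle, stroke `#0000ff` → cut (S783, F469). Machine vertices: (83.0469,68.1000) → (78.3708,82.4916) → (66.1286,91.3860) → (50.9964,91.3860) → (38.7542,82.4916) → (34.0781,68.1000) → (38.7542,53.7084) → (50.9964,44.8140) → (66.1286,44.8140) → (78.3708,53.7084) → (83.0469,68.1000). Closed: final G1 returns to the first vertex.

**Shape 3** — `<path>` line segment, stroke `#0000ff` → cut (S783, F469). Machine vertices: (199.1629,108.2638) → (37.8720,63.2953). Open path.

**Shape 4** — `<line>` line segment, stroke `#0000ff` → cut (S783, F469). Machine vertices: (86.8269,16.0400) → (137.4717,50.9087). Open path.

**Shape 5** — `<path>` cubic bezier, stroke `#008000` → engrave (S243, F3025). Control points (SVG): P0=(95.3163,67.1255), P1=(115.3794,41.0747), P2=(84.3581,48.6621), P3=(79.0560,73.4478); sampled at t=k/5. Machine vertices: (95.3163,108.3823) → (101.8385,120.1077) → (99.7869,124.5491) → (92.8483,122.4955) → (84.7091,114.7361) → (79.0560,102.0600). Open path.

**Shape 6** — `<path>` rectangle, stroke `#008000` → engrave (S243, F3025). Machine vertices: (91.5939,104.6395) → (128.4698,104.6395) → (128.4698,44.6450) → (91.5939,44.6450) → (91.5939,104.6395). Closed: final G1 returns to the first vertex.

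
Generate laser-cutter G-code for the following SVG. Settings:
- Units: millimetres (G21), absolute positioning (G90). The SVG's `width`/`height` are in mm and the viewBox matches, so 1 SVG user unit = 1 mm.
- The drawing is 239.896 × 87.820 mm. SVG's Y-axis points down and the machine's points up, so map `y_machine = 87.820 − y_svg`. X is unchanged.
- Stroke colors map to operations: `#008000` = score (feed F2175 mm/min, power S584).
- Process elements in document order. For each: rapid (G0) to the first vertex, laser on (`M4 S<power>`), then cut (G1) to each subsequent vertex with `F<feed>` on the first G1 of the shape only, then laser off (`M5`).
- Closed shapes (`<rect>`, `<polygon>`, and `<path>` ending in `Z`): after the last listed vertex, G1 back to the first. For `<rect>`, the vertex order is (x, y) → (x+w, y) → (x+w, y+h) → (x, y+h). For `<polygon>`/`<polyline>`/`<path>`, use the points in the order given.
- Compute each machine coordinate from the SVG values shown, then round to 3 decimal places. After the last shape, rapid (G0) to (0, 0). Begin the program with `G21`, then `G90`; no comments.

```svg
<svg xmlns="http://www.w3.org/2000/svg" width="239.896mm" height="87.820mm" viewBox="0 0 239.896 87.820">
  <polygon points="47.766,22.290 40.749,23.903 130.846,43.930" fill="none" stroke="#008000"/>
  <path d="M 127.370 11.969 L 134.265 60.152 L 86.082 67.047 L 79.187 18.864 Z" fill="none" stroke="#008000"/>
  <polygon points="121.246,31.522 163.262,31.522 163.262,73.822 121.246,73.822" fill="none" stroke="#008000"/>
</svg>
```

viewBox `0 0 239.896 87.820` with mm width/height → 1 unit = 1 mm. Flip: y_m = 87.820 − y_svg.

**Shape 1** — `<polygon>` closed polygon, stroke `#008000` → score (S584, F2175). Machine vertices: (47.766,65.530) → (40.749,63.917) → (130.846,43.890) → (47.766,65.530). Closed: final G1 returns to the first vertex.

**Shape 2** — `<path>` regular polygon, stroke `#008000` → score (S584, F2175). Machine vertices: (127.370,75.851) → (134.265,27.668) → (86.082,20.773) → (79.187,68.956) → (127.370,75.851). Closed: final G1 returns to the first vertex.

**Shape 3** — `<polygon>` rectangle, stroke `#008000` → score (S584, F2175). Machine vertices: (121.246,56.298) → (163.262,56.298) → (163.262,13.998) → (121.246,13.998) → (121.246,56.298). Closed: final G1 returns to the first vertex.

G21
G90
G0 X47.766 Y65.530
M4 S584
G1 X40.749 Y63.917 F2175
G1 X130.846 Y43.890
G1 X47.766 Y65.530
M5
G0 X127.370 Y75.851
M4 S584
G1 X134.265 Y27.668 F2175
G1 X86.082 Y20.773
G1 X79.187 Y68.956
G1 X127.370 Y75.851
M5
G0 X121.246 Y56.298
M4 S584
G1 X163.262 Y56.298 F2175
G1 X163.262 Y13.998
G1 X121.246 Y13.998
G1 X121.246 Y56.298
M5
G0 X0.000 Y0.000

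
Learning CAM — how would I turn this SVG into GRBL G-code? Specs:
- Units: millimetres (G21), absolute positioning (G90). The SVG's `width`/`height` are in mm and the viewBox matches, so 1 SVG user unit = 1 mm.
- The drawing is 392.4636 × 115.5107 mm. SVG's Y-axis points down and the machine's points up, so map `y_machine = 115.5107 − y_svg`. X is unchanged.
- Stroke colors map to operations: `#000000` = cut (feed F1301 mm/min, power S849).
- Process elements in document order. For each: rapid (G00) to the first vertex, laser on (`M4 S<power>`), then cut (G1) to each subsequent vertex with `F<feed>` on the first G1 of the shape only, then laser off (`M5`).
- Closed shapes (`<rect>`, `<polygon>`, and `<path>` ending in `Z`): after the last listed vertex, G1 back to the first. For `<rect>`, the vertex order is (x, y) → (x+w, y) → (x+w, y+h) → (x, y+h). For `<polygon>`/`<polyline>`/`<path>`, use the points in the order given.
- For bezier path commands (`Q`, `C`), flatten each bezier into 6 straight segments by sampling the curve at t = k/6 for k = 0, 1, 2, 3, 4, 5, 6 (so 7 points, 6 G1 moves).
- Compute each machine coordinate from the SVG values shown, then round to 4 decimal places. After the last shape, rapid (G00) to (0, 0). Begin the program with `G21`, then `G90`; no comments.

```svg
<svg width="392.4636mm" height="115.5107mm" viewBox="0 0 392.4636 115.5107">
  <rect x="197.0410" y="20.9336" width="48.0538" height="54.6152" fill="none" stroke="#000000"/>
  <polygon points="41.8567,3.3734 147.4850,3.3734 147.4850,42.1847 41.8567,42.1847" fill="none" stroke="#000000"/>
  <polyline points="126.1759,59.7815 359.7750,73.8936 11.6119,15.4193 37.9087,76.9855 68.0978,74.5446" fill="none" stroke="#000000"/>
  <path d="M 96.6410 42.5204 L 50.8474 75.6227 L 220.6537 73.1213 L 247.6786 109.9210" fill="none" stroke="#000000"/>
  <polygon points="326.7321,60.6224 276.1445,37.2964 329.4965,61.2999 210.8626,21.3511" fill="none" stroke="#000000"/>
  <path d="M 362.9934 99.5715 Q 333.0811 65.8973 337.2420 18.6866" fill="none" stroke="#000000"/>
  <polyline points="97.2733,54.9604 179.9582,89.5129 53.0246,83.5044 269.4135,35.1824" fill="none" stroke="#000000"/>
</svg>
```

1 u = 1 mm; y_m = 115.5107 − y.

[1] `<rect>` rectangle, #000000→cut S849 F1301: (197.0410,94.5771) → (245.0948,94.5771) → (245.0948,39.9619) → (197.0410,39.9619) → (197.0410,94.5771) (closed)

[2] `<polygon>` rectangle, #000000→cut S849 F1301: (41.8567,112.1373) → (147.4850,112.1373) → (147.4850,73.3260) → (41.8567,73.3260) → (41.8567,112.1373) (closed)

[3] `<polyline>` open polyline, #000000→cut S849 F1301: (126.1759,55.7292) → (359.7750,41.6171) → (11.6119,100.0914) → (37.9087,38.5252) → (68.0978,40.9661)

[4] `<path>` open polyline, #000000→cut S849 F1301: (96.6410,72.9903) → (50.8474,39.8880) → (220.6537,42.3894) → (247.6786,5.5897)

[5] `<polygon>` closed polygon, #000000→cut S849 F1301: (326.7321,54.8883) → (276.1445,78.2143) → (329.4965,54.2108) → (210.8626,94.1596) → (326.7321,54.8883) (closed)

[6] `<path>` quadratic bezier, #000000→cut S849 F1301: (362.9934,15.9392) → (353.9691,27.5399) → (346.8378,39.8927) → (341.5994,52.9975) → (338.2540,66.8544) → (336.8015,81.4632) → (337.2420,96.8241)

[7] `<polyline>` open polyline, #000000→cut S849 F1301: (97.2733,60.5503) → (179.9582,25.9978) → (53.0246,32.0063) → (269.4135,80.3283)

G21
G90
G00 X197.0410 Y94.5771
M4 S849
G1 X245.0948 Y94.5771 F1301
G1 X245.0948 Y39.9619
G1 X197.0410 Y39.9619
G1 X197.0410 Y94.5771
M5
G00 X41.8567 Y112.1373
M4 S849
G1 X147.4850 Y112.1373 F1301
G1 X147.4850 Y73.3260
G1 X41.8567 Y73.3260
G1 X41.8567 Y112.1373
M5
G00 X126.1759 Y55.7292
M4 S849
G1 X359.7750 Y41.6171 F1301
G1 X11.6119 Y100.0914
G1 X37.9087 Y38.5252
G1 X68.0978 Y40.9661
M5
G00 X96.6410 Y72.9903
M4 S849
G1 X50.8474 Y39.8880 F1301
G1 X220.6537 Y42.3894
G1 X247.6786 Y5.5897
M5
G00 X326.7321 Y54.8883
M4 S849
G1 X276.1445 Y78.2143 F1301
G1 X329.4965 Y54.2108
G1 X210.8626 Y94.1596
G1 X326.7321 Y54.8883
M5
G00 X362.9934 Y15.9392
M4 S849
G1 X353.9691 Y27.5399 F1301
G1 X346.8378 Y39.8927
G1 X341.5994 Y52.9975
G1 X338.2540 Y66.8544
G1 X336.8015 Y81.4632
G1 X337.2420 Y96.8241
M5
G00 X97.2733 Y60.5503
M4 S849
G1 X179.9582 Y25.9978 F1301
G1 X53.0246 Y32.0063
G1 X269.4135 Y80.3283
M5
G00 X0.0000 Y0.0000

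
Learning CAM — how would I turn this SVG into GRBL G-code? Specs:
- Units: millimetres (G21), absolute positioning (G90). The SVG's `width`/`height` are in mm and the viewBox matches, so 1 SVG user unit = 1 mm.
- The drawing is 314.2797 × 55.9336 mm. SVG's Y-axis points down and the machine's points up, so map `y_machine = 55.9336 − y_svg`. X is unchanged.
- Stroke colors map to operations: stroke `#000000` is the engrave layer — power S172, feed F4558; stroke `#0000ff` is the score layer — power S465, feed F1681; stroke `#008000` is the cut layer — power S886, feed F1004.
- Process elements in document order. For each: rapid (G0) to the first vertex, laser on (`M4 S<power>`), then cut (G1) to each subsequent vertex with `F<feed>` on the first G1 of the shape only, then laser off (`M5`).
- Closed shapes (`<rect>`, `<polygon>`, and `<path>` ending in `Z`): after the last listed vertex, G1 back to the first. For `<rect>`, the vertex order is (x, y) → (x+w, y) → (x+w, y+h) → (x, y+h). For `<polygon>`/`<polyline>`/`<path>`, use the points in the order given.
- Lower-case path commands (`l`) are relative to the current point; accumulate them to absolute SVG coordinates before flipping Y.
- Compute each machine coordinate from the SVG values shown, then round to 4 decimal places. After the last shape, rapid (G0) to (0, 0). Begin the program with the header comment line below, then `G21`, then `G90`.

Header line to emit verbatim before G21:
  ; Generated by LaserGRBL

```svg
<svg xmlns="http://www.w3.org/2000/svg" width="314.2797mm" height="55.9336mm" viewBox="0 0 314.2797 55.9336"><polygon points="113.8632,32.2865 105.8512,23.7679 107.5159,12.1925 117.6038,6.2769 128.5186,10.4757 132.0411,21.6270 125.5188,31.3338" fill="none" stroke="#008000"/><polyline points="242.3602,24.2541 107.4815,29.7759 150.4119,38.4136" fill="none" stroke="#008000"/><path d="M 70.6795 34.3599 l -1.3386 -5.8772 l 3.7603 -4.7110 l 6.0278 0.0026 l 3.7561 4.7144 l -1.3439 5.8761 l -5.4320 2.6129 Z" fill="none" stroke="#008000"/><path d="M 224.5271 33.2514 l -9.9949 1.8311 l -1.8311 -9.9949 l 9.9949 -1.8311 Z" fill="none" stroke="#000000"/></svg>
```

1 u = 1 mm; y_m = 55.9336 − y.

[1] `<polygon>` regular polygon, #008000→cut S886 F1004: (113.8632,23.6471) → (105.8512,32.1657) → (107.5159,43.7411) → (117.6038,49.6567) → (128.5186,45.4579) → (132.0411,34.3066) → (125.5188,24.5998) → (113.8632,23.6471) (closed)

[2] `<polyline>` open polyline, #008000→cut S886 F1004: (242.3602,31.6795) → (107.4815,26.1577) → (150.4119,17.5200)

[3] `<path>` regular polygon, #008000→cut S886 F1004: (70.6795,21.5737) → (69.3409,27.4509) → (73.1012,32.1619) → (79.1290,32.1593) → (82.8851,27.4449) → (81.5412,21.5688) → (76.1092,18.9559) → (70.6795,21.5737) (closed)

[4] `<path>` regular polygon, #000000→engrave S172 F4558: (224.5271,22.6822) → (214.5322,20.8511) → (212.7011,30.8460) → (222.6960,32.6771) → (224.5271,22.6822) (closed)

; Generated by LaserGRBL
G21
G90
G0 X113.8632 Y23.6471
M4 S886
G1 X105.8512 Y32.1657 F1004
G1 X107.5159 Y43.7411
G1 X117.6038 Y49.6567
G1 X128.5186 Y45.4579
G1 X132.0411 Y34.3066
G1 X125.5188 Y24.5998
G1 X113.8632 Y23.6471
M5
G0 X242.3602 Y31.6795
M4 S886
G1 X107.4815 Y26.1577 F1004
G1 X150.4119 Y17.5200
M5
G0 X70.6795 Y21.5737
M4 S886
G1 X69.3409 Y27.4509 F1004
G1 X73.1012 Y32.1619
G1 X79.1290 Y32.1593
G1 X82.8851 Y27.4449
G1 X81.5412 Y21.5688
G1 X76.1092 Y18.9559
G1 X70.6795 Y21.5737
M5
G0 X224.5271 Y22.6822
M4 S172
G1 X214.5322 Y20.8511 F4558
G1 X212.7011 Y30.8460
G1 X222.6960 Y32.6771
G1 X224.5271 Y22.6822
M5
G0 X0.0000 Y0.0000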